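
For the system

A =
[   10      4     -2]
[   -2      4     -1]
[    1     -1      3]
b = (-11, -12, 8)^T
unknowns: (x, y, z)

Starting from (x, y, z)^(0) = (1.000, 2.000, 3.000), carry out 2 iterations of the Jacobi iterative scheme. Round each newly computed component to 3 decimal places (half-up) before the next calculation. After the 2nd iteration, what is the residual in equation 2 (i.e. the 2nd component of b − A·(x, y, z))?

Iteration 1:
  x = (-11 - (4)·2.000 - (-2)·3.000) / (10) = -1.300
  y = (-12 - (-2)·1.000 - (-1)·3.000) / (4) = -1.750
  z = (8 - (1)·1.000 - (-1)·2.000) / (3) = 3.000
Iteration 2:
  x = (-11 - (4)·-1.750 - (-2)·3.000) / (10) = 0.200
  y = (-12 - (-2)·-1.300 - (-1)·3.000) / (4) = -2.900
  z = (8 - (1)·-1.300 - (-1)·-1.750) / (3) = 2.517
Residual b − A·x = (3.634, 2.517, -2.651)

2.517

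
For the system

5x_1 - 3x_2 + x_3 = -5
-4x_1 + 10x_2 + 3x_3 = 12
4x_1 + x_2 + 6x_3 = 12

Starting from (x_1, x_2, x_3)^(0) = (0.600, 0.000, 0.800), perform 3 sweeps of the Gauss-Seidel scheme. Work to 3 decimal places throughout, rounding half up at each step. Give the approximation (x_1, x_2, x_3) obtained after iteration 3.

(-1.631, -0.306, 3.138)

Iteration 1:
  x_1 = (-5 - (-3)·0.000 - (1)·0.800) / (5) = -1.160
  x_2 = (12 - (-4)·-1.160 - (3)·0.800) / (10) = 0.496
  x_3 = (12 - (4)·-1.160 - (1)·0.496) / (6) = 2.691
Iteration 2:
  x_1 = (-5 - (-3)·0.496 - (1)·2.691) / (5) = -1.241
  x_2 = (12 - (-4)·-1.241 - (3)·2.691) / (10) = -0.104
  x_3 = (12 - (4)·-1.241 - (1)·-0.104) / (6) = 2.845
Iteration 3:
  x_1 = (-5 - (-3)·-0.104 - (1)·2.845) / (5) = -1.631
  x_2 = (12 - (-4)·-1.631 - (3)·2.845) / (10) = -0.306
  x_3 = (12 - (4)·-1.631 - (1)·-0.306) / (6) = 3.138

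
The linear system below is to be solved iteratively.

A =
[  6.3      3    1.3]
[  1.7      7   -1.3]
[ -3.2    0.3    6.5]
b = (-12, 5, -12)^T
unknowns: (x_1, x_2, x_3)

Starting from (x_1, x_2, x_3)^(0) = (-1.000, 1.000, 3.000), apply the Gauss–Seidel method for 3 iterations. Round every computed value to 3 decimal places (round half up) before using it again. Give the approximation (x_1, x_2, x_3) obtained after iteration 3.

(-1.587, 0.555, -2.653)

Iteration 1:
  x_1 = (-12 - (3)·1.000 - (1.3)·3.000) / (6.3) = -3.000
  x_2 = (5 - (1.7)·-3.000 - (-1.3)·3.000) / (7) = 2.000
  x_3 = (-12 - (-3.2)·-3.000 - (0.3)·2.000) / (6.5) = -3.415
Iteration 2:
  x_1 = (-12 - (3)·2.000 - (1.3)·-3.415) / (6.3) = -2.152
  x_2 = (5 - (1.7)·-2.152 - (-1.3)·-3.415) / (7) = 0.603
  x_3 = (-12 - (-3.2)·-2.152 - (0.3)·0.603) / (6.5) = -2.933
Iteration 3:
  x_1 = (-12 - (3)·0.603 - (1.3)·-2.933) / (6.3) = -1.587
  x_2 = (5 - (1.7)·-1.587 - (-1.3)·-2.933) / (7) = 0.555
  x_3 = (-12 - (-3.2)·-1.587 - (0.3)·0.555) / (6.5) = -2.653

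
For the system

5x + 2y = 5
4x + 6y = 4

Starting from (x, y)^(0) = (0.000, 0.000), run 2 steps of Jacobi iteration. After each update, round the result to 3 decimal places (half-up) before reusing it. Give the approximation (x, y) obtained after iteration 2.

Iteration 1:
  x = (5 - (2)·0.000) / (5) = 1.000
  y = (4 - (4)·0.000) / (6) = 0.667
Iteration 2:
  x = (5 - (2)·0.667) / (5) = 0.733
  y = (4 - (4)·1.000) / (6) = 0.000

(0.733, 0.000)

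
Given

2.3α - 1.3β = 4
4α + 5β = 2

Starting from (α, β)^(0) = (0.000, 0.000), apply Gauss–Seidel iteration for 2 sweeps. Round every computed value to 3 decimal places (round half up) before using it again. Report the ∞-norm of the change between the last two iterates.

Iteration 1:
  α = (4 - (-1.3)·0.000) / (2.3) = 1.739
  β = (2 - (4)·1.739) / (5) = -0.991
Iteration 2:
  α = (4 - (-1.3)·-0.991) / (2.3) = 1.179
  β = (2 - (4)·1.179) / (5) = -0.543
Change: (-0.560, 0.448) → max |·| = 0.560

0.560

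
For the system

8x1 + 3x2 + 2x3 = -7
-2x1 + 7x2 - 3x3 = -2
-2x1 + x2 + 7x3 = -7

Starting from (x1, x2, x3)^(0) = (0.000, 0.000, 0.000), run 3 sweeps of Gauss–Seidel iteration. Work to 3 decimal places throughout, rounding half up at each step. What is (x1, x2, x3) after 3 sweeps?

Iteration 1:
  x1 = (-7 - (3)·0.000 - (2)·0.000) / (8) = -0.875
  x2 = (-2 - (-2)·-0.875 - (-3)·0.000) / (7) = -0.536
  x3 = (-7 - (-2)·-0.875 - (1)·-0.536) / (7) = -1.173
Iteration 2:
  x1 = (-7 - (3)·-0.536 - (2)·-1.173) / (8) = -0.381
  x2 = (-2 - (-2)·-0.381 - (-3)·-1.173) / (7) = -0.897
  x3 = (-7 - (-2)·-0.381 - (1)·-0.897) / (7) = -0.981
Iteration 3:
  x1 = (-7 - (3)·-0.897 - (2)·-0.981) / (8) = -0.293
  x2 = (-2 - (-2)·-0.293 - (-3)·-0.981) / (7) = -0.790
  x3 = (-7 - (-2)·-0.293 - (1)·-0.790) / (7) = -0.971

(-0.293, -0.790, -0.971)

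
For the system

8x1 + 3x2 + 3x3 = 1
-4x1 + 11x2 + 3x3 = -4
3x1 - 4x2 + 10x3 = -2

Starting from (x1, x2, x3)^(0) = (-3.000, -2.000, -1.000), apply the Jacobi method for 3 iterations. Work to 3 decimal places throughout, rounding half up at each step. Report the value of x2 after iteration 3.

0.143

Iteration 1:
  x1 = (1 - (3)·-2.000 - (3)·-1.000) / (8) = 1.250
  x2 = (-4 - (-4)·-3.000 - (3)·-1.000) / (11) = -1.182
  x3 = (-2 - (3)·-3.000 - (-4)·-2.000) / (10) = -0.100
Iteration 2:
  x1 = (1 - (3)·-1.182 - (3)·-0.100) / (8) = 0.606
  x2 = (-4 - (-4)·1.250 - (3)·-0.100) / (11) = 0.118
  x3 = (-2 - (3)·1.250 - (-4)·-1.182) / (10) = -1.048
Iteration 3:
  x1 = (1 - (3)·0.118 - (3)·-1.048) / (8) = 0.474
  x2 = (-4 - (-4)·0.606 - (3)·-1.048) / (11) = 0.143
  x3 = (-2 - (3)·0.606 - (-4)·0.118) / (10) = -0.335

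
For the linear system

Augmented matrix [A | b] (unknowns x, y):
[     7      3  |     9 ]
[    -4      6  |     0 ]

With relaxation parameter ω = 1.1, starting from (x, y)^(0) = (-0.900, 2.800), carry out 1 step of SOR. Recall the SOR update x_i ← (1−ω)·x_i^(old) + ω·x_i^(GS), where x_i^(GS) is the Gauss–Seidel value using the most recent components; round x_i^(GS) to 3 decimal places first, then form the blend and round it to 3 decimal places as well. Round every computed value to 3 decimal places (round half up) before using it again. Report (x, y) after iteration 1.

Iteration 1:
  x: GS value = (9 - (3)·2.800) / (7) = 0.086;  x ← (1−ω)·-0.900 + ω·0.086 = 0.185
  y: GS value = (0 - (-4)·0.185) / (6) = 0.123;  y ← (1−ω)·2.800 + ω·0.123 = -0.145

(0.185, -0.145)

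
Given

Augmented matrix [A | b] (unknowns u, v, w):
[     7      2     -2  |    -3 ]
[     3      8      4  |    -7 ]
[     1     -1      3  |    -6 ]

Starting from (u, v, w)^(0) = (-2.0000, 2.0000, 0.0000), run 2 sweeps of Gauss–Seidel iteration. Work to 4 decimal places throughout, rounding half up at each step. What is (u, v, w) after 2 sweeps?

(-0.8095, 0.3452, -1.6151)

Iteration 1:
  u = (-3 - (2)·2.0000 - (-2)·0.0000) / (7) = -1.0000
  v = (-7 - (3)·-1.0000 - (4)·0.0000) / (8) = -0.5000
  w = (-6 - (1)·-1.0000 - (-1)·-0.5000) / (3) = -1.8333
Iteration 2:
  u = (-3 - (2)·-0.5000 - (-2)·-1.8333) / (7) = -0.8095
  v = (-7 - (3)·-0.8095 - (4)·-1.8333) / (8) = 0.3452
  w = (-6 - (1)·-0.8095 - (-1)·0.3452) / (3) = -1.6151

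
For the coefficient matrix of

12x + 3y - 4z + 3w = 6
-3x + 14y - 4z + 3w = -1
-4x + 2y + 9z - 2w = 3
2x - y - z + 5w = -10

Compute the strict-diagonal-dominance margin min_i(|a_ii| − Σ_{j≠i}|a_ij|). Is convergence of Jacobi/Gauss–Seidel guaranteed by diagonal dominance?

1

row 1: |12| − (3+4+3) = 2
row 2: |14| − (3+4+3) = 4
row 3: |9| − (4+2+2) = 1
row 4: |5| − (2+1+1) = 1
minimum over rows = 1 → strictly diagonally dominant (convergence guaranteed)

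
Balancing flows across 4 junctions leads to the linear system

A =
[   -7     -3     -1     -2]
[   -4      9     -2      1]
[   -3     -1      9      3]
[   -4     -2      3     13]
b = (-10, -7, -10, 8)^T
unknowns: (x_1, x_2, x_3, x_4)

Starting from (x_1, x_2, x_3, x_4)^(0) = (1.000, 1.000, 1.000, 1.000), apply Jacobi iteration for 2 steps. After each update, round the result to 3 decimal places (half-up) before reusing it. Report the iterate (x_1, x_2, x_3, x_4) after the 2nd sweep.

Iteration 1:
  x_1 = (-10 - (-3)·1.000 - (-1)·1.000 - (-2)·1.000) / (-7) = 0.571
  x_2 = (-7 - (-4)·1.000 - (-2)·1.000 - (1)·1.000) / (9) = -0.222
  x_3 = (-10 - (-3)·1.000 - (-1)·1.000 - (3)·1.000) / (9) = -1.000
  x_4 = (8 - (-4)·1.000 - (-2)·1.000 - (3)·1.000) / (13) = 0.846
Iteration 2:
  x_1 = (-10 - (-3)·-0.222 - (-1)·-1.000 - (-2)·0.846) / (-7) = 1.425
  x_2 = (-7 - (-4)·0.571 - (-2)·-1.000 - (1)·0.846) / (9) = -0.840
  x_3 = (-10 - (-3)·0.571 - (-1)·-0.222 - (3)·0.846) / (9) = -1.227
  x_4 = (8 - (-4)·0.571 - (-2)·-0.222 - (3)·-1.000) / (13) = 0.988

(1.425, -0.840, -1.227, 0.988)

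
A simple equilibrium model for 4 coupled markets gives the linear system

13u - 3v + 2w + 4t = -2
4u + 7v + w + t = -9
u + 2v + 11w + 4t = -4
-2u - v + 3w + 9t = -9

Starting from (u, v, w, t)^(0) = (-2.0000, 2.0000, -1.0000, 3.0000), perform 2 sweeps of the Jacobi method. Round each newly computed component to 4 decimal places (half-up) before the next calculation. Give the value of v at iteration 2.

Iteration 1:
  u = (-2 - (-3)·2.0000 - (2)·-1.0000 - (4)·3.0000) / (13) = -0.4615
  v = (-9 - (4)·-2.0000 - (1)·-1.0000 - (1)·3.0000) / (7) = -0.4286
  w = (-4 - (1)·-2.0000 - (2)·2.0000 - (4)·3.0000) / (11) = -1.6364
  t = (-9 - (-2)·-2.0000 - (-1)·2.0000 - (3)·-1.0000) / (9) = -0.8889
Iteration 2:
  u = (-2 - (-3)·-0.4286 - (2)·-1.6364 - (4)·-0.8889) / (13) = 0.2725
  v = (-9 - (4)·-0.4615 - (1)·-1.6364 - (1)·-0.8889) / (7) = -0.6612
  w = (-4 - (1)·-0.4615 - (2)·-0.4286 - (4)·-0.8889) / (11) = 0.0795
  t = (-9 - (-2)·-0.4615 - (-1)·-0.4286 - (3)·-1.6364) / (9) = -0.6047

-0.6612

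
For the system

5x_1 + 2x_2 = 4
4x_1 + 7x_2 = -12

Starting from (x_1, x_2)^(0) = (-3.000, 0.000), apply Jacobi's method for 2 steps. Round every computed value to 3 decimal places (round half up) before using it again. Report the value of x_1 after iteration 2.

0.800

Iteration 1:
  x_1 = (4 - (2)·0.000) / (5) = 0.800
  x_2 = (-12 - (4)·-3.000) / (7) = 0.000
Iteration 2:
  x_1 = (4 - (2)·0.000) / (5) = 0.800
  x_2 = (-12 - (4)·0.800) / (7) = -2.171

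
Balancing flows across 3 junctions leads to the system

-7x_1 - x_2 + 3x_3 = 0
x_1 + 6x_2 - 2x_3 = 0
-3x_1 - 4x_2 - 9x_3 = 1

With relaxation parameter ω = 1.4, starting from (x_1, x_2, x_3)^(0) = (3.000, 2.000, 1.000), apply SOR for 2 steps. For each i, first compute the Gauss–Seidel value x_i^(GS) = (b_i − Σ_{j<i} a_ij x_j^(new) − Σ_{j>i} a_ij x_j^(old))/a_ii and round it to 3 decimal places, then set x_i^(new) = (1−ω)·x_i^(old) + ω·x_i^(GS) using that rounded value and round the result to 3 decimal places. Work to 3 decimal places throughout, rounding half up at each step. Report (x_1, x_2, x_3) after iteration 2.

(0.404, -0.066, -0.292)

Iteration 1:
  x_1: GS value = (0 - (-1)·2.000 - (3)·1.000) / (-7) = 0.143;  x_1 ← (1−ω)·3.000 + ω·0.143 = -1.000
  x_2: GS value = (0 - (1)·-1.000 - (-2)·1.000) / (6) = 0.500;  x_2 ← (1−ω)·2.000 + ω·0.500 = -0.100
  x_3: GS value = (1 - (-3)·-1.000 - (-4)·-0.100) / (-9) = 0.267;  x_3 ← (1−ω)·1.000 + ω·0.267 = -0.026
Iteration 2:
  x_1: GS value = (0 - (-1)·-0.100 - (3)·-0.026) / (-7) = 0.003;  x_1 ← (1−ω)·-1.000 + ω·0.003 = 0.404
  x_2: GS value = (0 - (1)·0.404 - (-2)·-0.026) / (6) = -0.076;  x_2 ← (1−ω)·-0.100 + ω·-0.076 = -0.066
  x_3: GS value = (1 - (-3)·0.404 - (-4)·-0.066) / (-9) = -0.216;  x_3 ← (1−ω)·-0.026 + ω·-0.216 = -0.292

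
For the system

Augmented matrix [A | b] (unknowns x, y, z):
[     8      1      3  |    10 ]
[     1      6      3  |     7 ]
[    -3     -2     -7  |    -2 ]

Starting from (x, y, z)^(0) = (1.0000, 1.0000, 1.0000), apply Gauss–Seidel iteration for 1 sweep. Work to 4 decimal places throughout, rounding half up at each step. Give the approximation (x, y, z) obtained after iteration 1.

Iteration 1:
  x = (10 - (1)·1.0000 - (3)·1.0000) / (8) = 0.7500
  y = (7 - (1)·0.7500 - (3)·1.0000) / (6) = 0.5417
  z = (-2 - (-3)·0.7500 - (-2)·0.5417) / (-7) = -0.1905

(0.7500, 0.5417, -0.1905)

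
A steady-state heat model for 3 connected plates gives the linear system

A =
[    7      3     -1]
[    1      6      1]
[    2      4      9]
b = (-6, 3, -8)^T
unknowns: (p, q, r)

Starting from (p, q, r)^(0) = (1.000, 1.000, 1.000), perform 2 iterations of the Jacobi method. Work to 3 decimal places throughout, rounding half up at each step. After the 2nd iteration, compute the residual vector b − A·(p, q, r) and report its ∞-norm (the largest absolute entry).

Iteration 1:
  p = (-6 - (3)·1.000 - (-1)·1.000) / (7) = -1.143
  q = (3 - (1)·1.000 - (1)·1.000) / (6) = 0.167
  r = (-8 - (2)·1.000 - (4)·1.000) / (9) = -1.556
Iteration 2:
  p = (-6 - (3)·0.167 - (-1)·-1.556) / (7) = -1.151
  q = (3 - (1)·-1.143 - (1)·-1.556) / (6) = 0.950
  r = (-8 - (2)·-1.143 - (4)·0.167) / (9) = -0.709
Residual b − A·x = (-1.502, -0.840, -3.117); ∞-norm = 3.117

3.117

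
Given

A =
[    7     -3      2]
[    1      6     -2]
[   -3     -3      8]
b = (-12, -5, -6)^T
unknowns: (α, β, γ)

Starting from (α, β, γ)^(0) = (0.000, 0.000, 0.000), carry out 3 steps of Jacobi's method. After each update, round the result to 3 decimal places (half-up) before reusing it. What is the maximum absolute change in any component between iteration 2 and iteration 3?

0.294

Iteration 1:
  α = (-12 - (-3)·0.000 - (2)·0.000) / (7) = -1.714
  β = (-5 - (1)·0.000 - (-2)·0.000) / (6) = -0.833
  γ = (-6 - (-3)·0.000 - (-3)·0.000) / (8) = -0.750
Iteration 2:
  α = (-12 - (-3)·-0.833 - (2)·-0.750) / (7) = -1.857
  β = (-5 - (1)·-1.714 - (-2)·-0.750) / (6) = -0.798
  γ = (-6 - (-3)·-1.714 - (-3)·-0.833) / (8) = -1.705
Iteration 3:
  α = (-12 - (-3)·-0.798 - (2)·-1.705) / (7) = -1.569
  β = (-5 - (1)·-1.857 - (-2)·-1.705) / (6) = -1.092
  γ = (-6 - (-3)·-1.857 - (-3)·-0.798) / (8) = -1.746
Change: (0.288, -0.294, -0.041) → max |·| = 0.294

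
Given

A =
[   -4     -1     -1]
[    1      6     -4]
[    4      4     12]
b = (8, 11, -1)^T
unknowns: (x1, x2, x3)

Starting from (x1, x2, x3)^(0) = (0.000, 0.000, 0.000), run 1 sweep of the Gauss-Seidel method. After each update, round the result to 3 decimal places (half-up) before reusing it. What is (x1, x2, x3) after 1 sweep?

Iteration 1:
  x1 = (8 - (-1)·0.000 - (-1)·0.000) / (-4) = -2.000
  x2 = (11 - (1)·-2.000 - (-4)·0.000) / (6) = 2.167
  x3 = (-1 - (4)·-2.000 - (4)·2.167) / (12) = -0.139

(-2.000, 2.167, -0.139)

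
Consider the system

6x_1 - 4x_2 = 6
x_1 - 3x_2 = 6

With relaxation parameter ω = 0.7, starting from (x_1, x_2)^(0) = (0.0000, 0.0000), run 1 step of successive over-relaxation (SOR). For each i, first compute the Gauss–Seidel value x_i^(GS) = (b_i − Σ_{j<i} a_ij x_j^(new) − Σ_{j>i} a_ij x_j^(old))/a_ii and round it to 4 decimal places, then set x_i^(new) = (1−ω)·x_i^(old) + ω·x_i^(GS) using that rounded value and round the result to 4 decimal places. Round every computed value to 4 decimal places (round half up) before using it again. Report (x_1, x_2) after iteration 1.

Iteration 1:
  x_1: GS value = (6 - (-4)·0.0000) / (6) = 1.0000;  x_1 ← (1−ω)·0.0000 + ω·1.0000 = 0.7000
  x_2: GS value = (6 - (1)·0.7000) / (-3) = -1.7667;  x_2 ← (1−ω)·0.0000 + ω·-1.7667 = -1.2367

(0.7000, -1.2367)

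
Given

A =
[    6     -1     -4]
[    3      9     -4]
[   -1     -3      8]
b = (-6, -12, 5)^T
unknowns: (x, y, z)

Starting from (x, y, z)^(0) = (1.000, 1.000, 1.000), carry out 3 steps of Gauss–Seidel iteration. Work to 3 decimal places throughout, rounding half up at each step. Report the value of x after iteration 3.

Iteration 1:
  x = (-6 - (-1)·1.000 - (-4)·1.000) / (6) = -0.167
  y = (-12 - (3)·-0.167 - (-4)·1.000) / (9) = -0.833
  z = (5 - (-1)·-0.167 - (-3)·-0.833) / (8) = 0.292
Iteration 2:
  x = (-6 - (-1)·-0.833 - (-4)·0.292) / (6) = -0.944
  y = (-12 - (3)·-0.944 - (-4)·0.292) / (9) = -0.889
  z = (5 - (-1)·-0.944 - (-3)·-0.889) / (8) = 0.174
Iteration 3:
  x = (-6 - (-1)·-0.889 - (-4)·0.174) / (6) = -1.032
  y = (-12 - (3)·-1.032 - (-4)·0.174) / (9) = -0.912
  z = (5 - (-1)·-1.032 - (-3)·-0.912) / (8) = 0.154

-1.032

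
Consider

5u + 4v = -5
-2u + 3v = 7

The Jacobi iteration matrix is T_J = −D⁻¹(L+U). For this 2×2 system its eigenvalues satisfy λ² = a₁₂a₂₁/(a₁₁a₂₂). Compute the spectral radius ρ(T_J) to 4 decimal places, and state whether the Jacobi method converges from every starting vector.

0.7303

a₁₂a₂₁/(a₁₁a₂₂) = (4)·(-2) / ((5)·(3)) = -0.533333
ρ = √|-0.533333| = √0.533333 = 0.7303
ρ < 1, so Jacobi converges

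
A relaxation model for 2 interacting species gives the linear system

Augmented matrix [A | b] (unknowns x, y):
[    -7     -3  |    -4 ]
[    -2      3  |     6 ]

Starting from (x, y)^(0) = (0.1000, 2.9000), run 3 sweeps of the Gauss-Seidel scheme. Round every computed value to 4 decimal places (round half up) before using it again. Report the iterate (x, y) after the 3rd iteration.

(-0.2589, 1.8274)

Iteration 1:
  x = (-4 - (-3)·2.9000) / (-7) = -0.6714
  y = (6 - (-2)·-0.6714) / (3) = 1.5524
Iteration 2:
  x = (-4 - (-3)·1.5524) / (-7) = -0.0939
  y = (6 - (-2)·-0.0939) / (3) = 1.9374
Iteration 3:
  x = (-4 - (-3)·1.9374) / (-7) = -0.2589
  y = (6 - (-2)·-0.2589) / (3) = 1.8274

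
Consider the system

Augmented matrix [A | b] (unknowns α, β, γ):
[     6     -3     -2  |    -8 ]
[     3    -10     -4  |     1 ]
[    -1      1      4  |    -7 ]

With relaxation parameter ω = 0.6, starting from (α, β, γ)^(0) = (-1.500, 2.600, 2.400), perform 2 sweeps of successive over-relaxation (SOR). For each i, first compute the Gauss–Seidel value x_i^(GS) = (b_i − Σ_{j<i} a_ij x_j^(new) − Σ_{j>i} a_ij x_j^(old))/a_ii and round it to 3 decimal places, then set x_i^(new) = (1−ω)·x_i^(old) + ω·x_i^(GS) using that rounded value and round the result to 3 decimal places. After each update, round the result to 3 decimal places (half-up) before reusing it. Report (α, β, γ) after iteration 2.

(-0.776, -0.008, -1.232)

Iteration 1:
  α: GS value = (-8 - (-3)·2.600 - (-2)·2.400) / (6) = 0.767;  α ← (1−ω)·-1.500 + ω·0.767 = -0.140
  β: GS value = (1 - (3)·-0.140 - (-4)·2.400) / (-10) = -1.102;  β ← (1−ω)·2.600 + ω·-1.102 = 0.379
  γ: GS value = (-7 - (-1)·-0.140 - (1)·0.379) / (4) = -1.880;  γ ← (1−ω)·2.400 + ω·-1.880 = -0.168
Iteration 2:
  α: GS value = (-8 - (-3)·0.379 - (-2)·-0.168) / (6) = -1.200;  α ← (1−ω)·-0.140 + ω·-1.200 = -0.776
  β: GS value = (1 - (3)·-0.776 - (-4)·-0.168) / (-10) = -0.266;  β ← (1−ω)·0.379 + ω·-0.266 = -0.008
  γ: GS value = (-7 - (-1)·-0.776 - (1)·-0.008) / (4) = -1.942;  γ ← (1−ω)·-0.168 + ω·-1.942 = -1.232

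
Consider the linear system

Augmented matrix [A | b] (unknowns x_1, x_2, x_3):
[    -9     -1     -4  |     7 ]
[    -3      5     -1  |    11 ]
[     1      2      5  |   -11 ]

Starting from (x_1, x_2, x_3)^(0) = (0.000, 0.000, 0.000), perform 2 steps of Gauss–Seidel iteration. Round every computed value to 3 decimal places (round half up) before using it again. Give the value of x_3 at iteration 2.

Iteration 1:
  x_1 = (7 - (-1)·0.000 - (-4)·0.000) / (-9) = -0.778
  x_2 = (11 - (-3)·-0.778 - (-1)·0.000) / (5) = 1.733
  x_3 = (-11 - (1)·-0.778 - (2)·1.733) / (5) = -2.738
Iteration 2:
  x_1 = (7 - (-1)·1.733 - (-4)·-2.738) / (-9) = 0.247
  x_2 = (11 - (-3)·0.247 - (-1)·-2.738) / (5) = 1.801
  x_3 = (-11 - (1)·0.247 - (2)·1.801) / (5) = -2.970

-2.970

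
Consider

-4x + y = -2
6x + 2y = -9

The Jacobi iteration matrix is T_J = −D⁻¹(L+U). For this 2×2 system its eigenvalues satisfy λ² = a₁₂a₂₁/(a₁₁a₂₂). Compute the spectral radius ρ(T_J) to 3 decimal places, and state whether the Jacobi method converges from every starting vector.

a₁₂a₂₁/(a₁₁a₂₂) = (1)·(6) / ((-4)·(2)) = -0.750000
ρ = √|-0.750000| = √0.750000 = 0.866
ρ < 1, so Jacobi converges

0.866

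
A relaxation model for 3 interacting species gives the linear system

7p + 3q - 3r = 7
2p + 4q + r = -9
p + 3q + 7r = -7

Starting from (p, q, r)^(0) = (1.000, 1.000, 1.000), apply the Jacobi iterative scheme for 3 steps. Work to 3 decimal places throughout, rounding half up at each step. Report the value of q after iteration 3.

Iteration 1:
  p = (7 - (3)·1.000 - (-3)·1.000) / (7) = 1.000
  q = (-9 - (2)·1.000 - (1)·1.000) / (4) = -3.000
  r = (-7 - (1)·1.000 - (3)·1.000) / (7) = -1.571
Iteration 2:
  p = (7 - (3)·-3.000 - (-3)·-1.571) / (7) = 1.612
  q = (-9 - (2)·1.000 - (1)·-1.571) / (4) = -2.357
  r = (-7 - (1)·1.000 - (3)·-3.000) / (7) = 0.143
Iteration 3:
  p = (7 - (3)·-2.357 - (-3)·0.143) / (7) = 2.071
  q = (-9 - (2)·1.612 - (1)·0.143) / (4) = -3.092
  r = (-7 - (1)·1.612 - (3)·-2.357) / (7) = -0.220

-3.092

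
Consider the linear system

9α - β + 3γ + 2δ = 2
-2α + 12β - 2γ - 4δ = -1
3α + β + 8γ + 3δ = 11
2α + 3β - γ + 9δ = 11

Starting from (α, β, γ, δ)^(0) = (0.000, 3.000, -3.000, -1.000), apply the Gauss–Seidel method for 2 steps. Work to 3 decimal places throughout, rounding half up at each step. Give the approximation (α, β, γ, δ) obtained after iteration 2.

(-0.492, 0.416, 1.071, 1.312)

Iteration 1:
  α = (2 - (-1)·3.000 - (3)·-3.000 - (2)·-1.000) / (9) = 1.778
  β = (-1 - (-2)·1.778 - (-2)·-3.000 - (-4)·-1.000) / (12) = -0.620
  γ = (11 - (3)·1.778 - (1)·-0.620 - (3)·-1.000) / (8) = 1.161
  δ = (11 - (2)·1.778 - (3)·-0.620 - (-1)·1.161) / (9) = 1.163
Iteration 2:
  α = (2 - (-1)·-0.620 - (3)·1.161 - (2)·1.163) / (9) = -0.492
  β = (-1 - (-2)·-0.492 - (-2)·1.161 - (-4)·1.163) / (12) = 0.416
  γ = (11 - (3)·-0.492 - (1)·0.416 - (3)·1.163) / (8) = 1.071
  δ = (11 - (2)·-0.492 - (3)·0.416 - (-1)·1.071) / (9) = 1.312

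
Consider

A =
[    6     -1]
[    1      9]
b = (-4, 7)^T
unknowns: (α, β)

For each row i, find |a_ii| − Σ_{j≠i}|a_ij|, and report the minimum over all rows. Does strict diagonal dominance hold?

5

row 1: |6| − (1) = 5
row 2: |9| − (1) = 8
minimum over rows = 5 → strictly diagonally dominant (convergence guaranteed)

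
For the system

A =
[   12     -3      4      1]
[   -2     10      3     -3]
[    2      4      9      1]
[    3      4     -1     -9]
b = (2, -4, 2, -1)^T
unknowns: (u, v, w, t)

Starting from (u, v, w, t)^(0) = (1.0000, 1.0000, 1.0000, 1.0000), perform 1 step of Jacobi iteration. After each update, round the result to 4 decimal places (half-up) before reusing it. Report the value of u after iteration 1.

0.0000

Iteration 1:
  u = (2 - (-3)·1.0000 - (4)·1.0000 - (1)·1.0000) / (12) = 0.0000
  v = (-4 - (-2)·1.0000 - (3)·1.0000 - (-3)·1.0000) / (10) = -0.2000
  w = (2 - (2)·1.0000 - (4)·1.0000 - (1)·1.0000) / (9) = -0.5556
  t = (-1 - (3)·1.0000 - (4)·1.0000 - (-1)·1.0000) / (-9) = 0.7778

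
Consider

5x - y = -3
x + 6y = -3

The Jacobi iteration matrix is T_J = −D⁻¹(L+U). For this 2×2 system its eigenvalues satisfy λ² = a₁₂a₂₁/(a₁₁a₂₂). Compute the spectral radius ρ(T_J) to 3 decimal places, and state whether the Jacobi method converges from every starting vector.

0.183

a₁₂a₂₁/(a₁₁a₂₂) = (-1)·(1) / ((5)·(6)) = -0.033333
ρ = √|-0.033333| = √0.033333 = 0.183
ρ < 1, so Jacobi converges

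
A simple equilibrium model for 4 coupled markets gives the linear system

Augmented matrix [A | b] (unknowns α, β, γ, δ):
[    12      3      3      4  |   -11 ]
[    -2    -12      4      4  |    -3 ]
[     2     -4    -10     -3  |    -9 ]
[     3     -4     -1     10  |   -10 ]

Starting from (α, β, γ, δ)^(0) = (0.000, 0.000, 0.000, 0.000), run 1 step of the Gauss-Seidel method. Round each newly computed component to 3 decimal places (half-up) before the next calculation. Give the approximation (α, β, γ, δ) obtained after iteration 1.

(-0.917, 0.403, 0.555, -0.508)

Iteration 1:
  α = (-11 - (3)·0.000 - (3)·0.000 - (4)·0.000) / (12) = -0.917
  β = (-3 - (-2)·-0.917 - (4)·0.000 - (4)·0.000) / (-12) = 0.403
  γ = (-9 - (2)·-0.917 - (-4)·0.403 - (-3)·0.000) / (-10) = 0.555
  δ = (-10 - (3)·-0.917 - (-4)·0.403 - (-1)·0.555) / (10) = -0.508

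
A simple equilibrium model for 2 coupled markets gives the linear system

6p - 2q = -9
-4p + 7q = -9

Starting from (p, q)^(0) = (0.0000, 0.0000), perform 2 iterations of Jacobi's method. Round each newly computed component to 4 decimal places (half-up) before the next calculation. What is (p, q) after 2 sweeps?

Iteration 1:
  p = (-9 - (-2)·0.0000) / (6) = -1.5000
  q = (-9 - (-4)·0.0000) / (7) = -1.2857
Iteration 2:
  p = (-9 - (-2)·-1.2857) / (6) = -1.9286
  q = (-9 - (-4)·-1.5000) / (7) = -2.1429

(-1.9286, -2.1429)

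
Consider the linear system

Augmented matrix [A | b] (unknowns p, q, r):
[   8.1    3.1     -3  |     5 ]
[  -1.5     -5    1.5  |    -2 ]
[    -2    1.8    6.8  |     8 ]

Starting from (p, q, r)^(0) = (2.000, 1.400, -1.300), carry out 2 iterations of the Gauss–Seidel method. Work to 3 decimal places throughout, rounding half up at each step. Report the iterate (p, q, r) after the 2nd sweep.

Iteration 1:
  p = (5 - (3.1)·1.400 - (-3)·-1.300) / (8.1) = -0.400
  q = (-2 - (-1.5)·-0.400 - (1.5)·-1.300) / (-5) = 0.130
  r = (8 - (-2)·-0.400 - (1.8)·0.130) / (6.8) = 1.024
Iteration 2:
  p = (5 - (3.1)·0.130 - (-3)·1.024) / (8.1) = 0.947
  q = (-2 - (-1.5)·0.947 - (1.5)·1.024) / (-5) = 0.423
  r = (8 - (-2)·0.947 - (1.8)·0.423) / (6.8) = 1.343

(0.947, 0.423, 1.343)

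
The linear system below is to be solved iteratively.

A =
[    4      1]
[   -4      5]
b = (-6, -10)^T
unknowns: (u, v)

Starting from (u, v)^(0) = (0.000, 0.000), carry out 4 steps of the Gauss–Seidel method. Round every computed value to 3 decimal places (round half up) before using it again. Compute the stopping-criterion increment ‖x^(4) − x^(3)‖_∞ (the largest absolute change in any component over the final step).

Iteration 1:
  u = (-6 - (1)·0.000) / (4) = -1.500
  v = (-10 - (-4)·-1.500) / (5) = -3.200
Iteration 2:
  u = (-6 - (1)·-3.200) / (4) = -0.700
  v = (-10 - (-4)·-0.700) / (5) = -2.560
Iteration 3:
  u = (-6 - (1)·-2.560) / (4) = -0.860
  v = (-10 - (-4)·-0.860) / (5) = -2.688
Iteration 4:
  u = (-6 - (1)·-2.688) / (4) = -0.828
  v = (-10 - (-4)·-0.828) / (5) = -2.662
Change: (0.032, 0.026) → max |·| = 0.032

0.032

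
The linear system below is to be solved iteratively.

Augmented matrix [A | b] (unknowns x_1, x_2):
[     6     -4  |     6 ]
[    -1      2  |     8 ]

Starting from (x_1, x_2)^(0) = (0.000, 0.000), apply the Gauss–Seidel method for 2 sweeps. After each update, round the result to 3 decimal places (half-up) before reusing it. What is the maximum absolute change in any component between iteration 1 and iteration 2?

Iteration 1:
  x_1 = (6 - (-4)·0.000) / (6) = 1.000
  x_2 = (8 - (-1)·1.000) / (2) = 4.500
Iteration 2:
  x_1 = (6 - (-4)·4.500) / (6) = 4.000
  x_2 = (8 - (-1)·4.000) / (2) = 6.000
Change: (3.000, 1.500) → max |·| = 3.000

3.000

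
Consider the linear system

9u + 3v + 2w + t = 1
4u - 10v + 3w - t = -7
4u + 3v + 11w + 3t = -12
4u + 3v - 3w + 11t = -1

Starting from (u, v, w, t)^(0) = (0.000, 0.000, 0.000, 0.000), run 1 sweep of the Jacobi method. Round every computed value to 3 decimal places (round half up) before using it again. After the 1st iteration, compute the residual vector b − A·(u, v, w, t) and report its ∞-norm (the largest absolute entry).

5.816

Iteration 1:
  u = (1 - (3)·0.000 - (2)·0.000 - (1)·0.000) / (9) = 0.111
  v = (-7 - (4)·0.000 - (3)·0.000 - (-1)·0.000) / (-10) = 0.700
  w = (-12 - (4)·0.000 - (3)·0.000 - (3)·0.000) / (11) = -1.091
  t = (-1 - (4)·0.000 - (3)·0.000 - (-3)·0.000) / (11) = -0.091
Residual b − A·x = (0.174, 2.738, -2.270, -5.816); ∞-norm = 5.816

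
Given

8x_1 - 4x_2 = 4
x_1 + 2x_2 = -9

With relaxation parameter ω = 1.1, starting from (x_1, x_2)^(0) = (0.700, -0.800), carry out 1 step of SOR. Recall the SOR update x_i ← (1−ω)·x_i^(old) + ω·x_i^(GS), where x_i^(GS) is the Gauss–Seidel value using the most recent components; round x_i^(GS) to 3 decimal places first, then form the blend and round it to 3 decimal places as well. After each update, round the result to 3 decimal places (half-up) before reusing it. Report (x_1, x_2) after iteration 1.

Iteration 1:
  x_1: GS value = (4 - (-4)·-0.800) / (8) = 0.100;  x_1 ← (1−ω)·0.700 + ω·0.100 = 0.040
  x_2: GS value = (-9 - (1)·0.040) / (2) = -4.520;  x_2 ← (1−ω)·-0.800 + ω·-4.520 = -4.892

(0.040, -4.892)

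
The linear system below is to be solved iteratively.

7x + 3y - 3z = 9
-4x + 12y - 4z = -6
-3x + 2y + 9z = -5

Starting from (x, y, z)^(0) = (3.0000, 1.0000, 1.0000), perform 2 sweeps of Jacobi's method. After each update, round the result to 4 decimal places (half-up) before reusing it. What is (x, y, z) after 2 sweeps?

(1.0238, 0.0026, -0.3122)

Iteration 1:
  x = (9 - (3)·1.0000 - (-3)·1.0000) / (7) = 1.2857
  y = (-6 - (-4)·3.0000 - (-4)·1.0000) / (12) = 0.8333
  z = (-5 - (-3)·3.0000 - (2)·1.0000) / (9) = 0.2222
Iteration 2:
  x = (9 - (3)·0.8333 - (-3)·0.2222) / (7) = 1.0238
  y = (-6 - (-4)·1.2857 - (-4)·0.2222) / (12) = 0.0026
  z = (-5 - (-3)·1.2857 - (2)·0.8333) / (9) = -0.3122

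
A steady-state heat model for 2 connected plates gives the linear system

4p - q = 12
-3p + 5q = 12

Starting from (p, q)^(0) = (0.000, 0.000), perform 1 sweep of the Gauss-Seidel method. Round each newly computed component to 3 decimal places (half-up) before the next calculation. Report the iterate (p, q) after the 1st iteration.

(3.000, 4.200)

Iteration 1:
  p = (12 - (-1)·0.000) / (4) = 3.000
  q = (12 - (-3)·3.000) / (5) = 4.200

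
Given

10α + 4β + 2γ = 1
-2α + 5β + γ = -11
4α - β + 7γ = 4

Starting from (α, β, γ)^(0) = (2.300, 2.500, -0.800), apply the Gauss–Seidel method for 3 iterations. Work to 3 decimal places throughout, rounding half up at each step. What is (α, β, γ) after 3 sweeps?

Iteration 1:
  α = (1 - (4)·2.500 - (2)·-0.800) / (10) = -0.740
  β = (-11 - (-2)·-0.740 - (1)·-0.800) / (5) = -2.336
  γ = (4 - (4)·-0.740 - (-1)·-2.336) / (7) = 0.661
Iteration 2:
  α = (1 - (4)·-2.336 - (2)·0.661) / (10) = 0.902
  β = (-11 - (-2)·0.902 - (1)·0.661) / (5) = -1.971
  γ = (4 - (4)·0.902 - (-1)·-1.971) / (7) = -0.226
Iteration 3:
  α = (1 - (4)·-1.971 - (2)·-0.226) / (10) = 0.934
  β = (-11 - (-2)·0.934 - (1)·-0.226) / (5) = -1.781
  γ = (4 - (4)·0.934 - (-1)·-1.781) / (7) = -0.217

(0.934, -1.781, -0.217)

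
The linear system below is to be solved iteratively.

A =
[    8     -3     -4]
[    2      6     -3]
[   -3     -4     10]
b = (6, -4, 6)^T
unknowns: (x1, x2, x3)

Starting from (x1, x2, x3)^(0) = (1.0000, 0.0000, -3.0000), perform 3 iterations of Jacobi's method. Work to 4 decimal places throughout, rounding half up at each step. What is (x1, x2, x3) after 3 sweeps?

(0.4500, -1.0667, 0.6921)

Iteration 1:
  x1 = (6 - (-3)·0.0000 - (-4)·-3.0000) / (8) = -0.7500
  x2 = (-4 - (2)·1.0000 - (-3)·-3.0000) / (6) = -2.5000
  x3 = (6 - (-3)·1.0000 - (-4)·0.0000) / (10) = 0.9000
Iteration 2:
  x1 = (6 - (-3)·-2.5000 - (-4)·0.9000) / (8) = 0.2625
  x2 = (-4 - (2)·-0.7500 - (-3)·0.9000) / (6) = 0.0333
  x3 = (6 - (-3)·-0.7500 - (-4)·-2.5000) / (10) = -0.6250
Iteration 3:
  x1 = (6 - (-3)·0.0333 - (-4)·-0.6250) / (8) = 0.4500
  x2 = (-4 - (2)·0.2625 - (-3)·-0.6250) / (6) = -1.0667
  x3 = (6 - (-3)·0.2625 - (-4)·0.0333) / (10) = 0.6921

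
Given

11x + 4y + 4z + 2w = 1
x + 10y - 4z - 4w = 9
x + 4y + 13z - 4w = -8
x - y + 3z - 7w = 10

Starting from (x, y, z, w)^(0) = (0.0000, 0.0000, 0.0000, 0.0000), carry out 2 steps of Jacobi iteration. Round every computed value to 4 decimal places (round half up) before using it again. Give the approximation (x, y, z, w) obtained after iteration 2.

Iteration 1:
  x = (1 - (4)·0.0000 - (4)·0.0000 - (2)·0.0000) / (11) = 0.0909
  y = (9 - (1)·0.0000 - (-4)·0.0000 - (-4)·0.0000) / (10) = 0.9000
  z = (-8 - (1)·0.0000 - (4)·0.0000 - (-4)·0.0000) / (13) = -0.6154
  w = (10 - (1)·0.0000 - (-1)·0.0000 - (3)·0.0000) / (-7) = -1.4286
Iteration 2:
  x = (1 - (4)·0.9000 - (4)·-0.6154 - (2)·-1.4286) / (11) = 0.2472
  y = (9 - (1)·0.0909 - (-4)·-0.6154 - (-4)·-1.4286) / (10) = 0.0733
  z = (-8 - (1)·0.0909 - (4)·0.9000 - (-4)·-1.4286) / (13) = -1.3389
  w = (10 - (1)·0.0909 - (-1)·0.9000 - (3)·-0.6154) / (-7) = -1.8079

(0.2472, 0.0733, -1.3389, -1.8079)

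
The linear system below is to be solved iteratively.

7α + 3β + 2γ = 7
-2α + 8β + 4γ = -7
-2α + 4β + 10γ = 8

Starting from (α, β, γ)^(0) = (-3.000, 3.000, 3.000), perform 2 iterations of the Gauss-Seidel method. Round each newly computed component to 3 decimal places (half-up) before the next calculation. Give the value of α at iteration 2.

1.673

Iteration 1:
  α = (7 - (3)·3.000 - (2)·3.000) / (7) = -1.143
  β = (-7 - (-2)·-1.143 - (4)·3.000) / (8) = -2.661
  γ = (8 - (-2)·-1.143 - (4)·-2.661) / (10) = 1.636
Iteration 2:
  α = (7 - (3)·-2.661 - (2)·1.636) / (7) = 1.673
  β = (-7 - (-2)·1.673 - (4)·1.636) / (8) = -1.275
  γ = (8 - (-2)·1.673 - (4)·-1.275) / (10) = 1.645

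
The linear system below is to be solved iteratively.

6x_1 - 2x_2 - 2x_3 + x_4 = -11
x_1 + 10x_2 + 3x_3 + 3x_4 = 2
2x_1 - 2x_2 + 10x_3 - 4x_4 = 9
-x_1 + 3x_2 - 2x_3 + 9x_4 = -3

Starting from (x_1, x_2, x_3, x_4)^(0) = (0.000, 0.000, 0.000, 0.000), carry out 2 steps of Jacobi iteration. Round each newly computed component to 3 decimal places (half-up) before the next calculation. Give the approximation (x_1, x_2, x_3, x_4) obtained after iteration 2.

(-1.411, 0.213, 1.173, -0.404)

Iteration 1:
  x_1 = (-11 - (-2)·0.000 - (-2)·0.000 - (1)·0.000) / (6) = -1.833
  x_2 = (2 - (1)·0.000 - (3)·0.000 - (3)·0.000) / (10) = 0.200
  x_3 = (9 - (2)·0.000 - (-2)·0.000 - (-4)·0.000) / (10) = 0.900
  x_4 = (-3 - (-1)·0.000 - (3)·0.000 - (-2)·0.000) / (9) = -0.333
Iteration 2:
  x_1 = (-11 - (-2)·0.200 - (-2)·0.900 - (1)·-0.333) / (6) = -1.411
  x_2 = (2 - (1)·-1.833 - (3)·0.900 - (3)·-0.333) / (10) = 0.213
  x_3 = (9 - (2)·-1.833 - (-2)·0.200 - (-4)·-0.333) / (10) = 1.173
  x_4 = (-3 - (-1)·-1.833 - (3)·0.200 - (-2)·0.900) / (9) = -0.404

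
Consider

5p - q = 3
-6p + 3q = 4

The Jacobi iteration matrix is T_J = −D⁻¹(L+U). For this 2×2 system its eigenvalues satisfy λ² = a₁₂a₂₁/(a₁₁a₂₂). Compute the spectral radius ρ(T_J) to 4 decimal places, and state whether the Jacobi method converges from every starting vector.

0.6325

a₁₂a₂₁/(a₁₁a₂₂) = (-1)·(-6) / ((5)·(3)) = 0.400000
ρ = √|0.400000| = √0.400000 = 0.6325
ρ < 1, so Jacobi converges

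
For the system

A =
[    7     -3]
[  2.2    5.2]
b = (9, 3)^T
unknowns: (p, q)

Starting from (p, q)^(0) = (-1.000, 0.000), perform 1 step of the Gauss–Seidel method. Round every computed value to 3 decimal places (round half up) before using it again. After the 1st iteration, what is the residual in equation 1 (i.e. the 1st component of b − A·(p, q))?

Iteration 1:
  p = (9 - (-3)·0.000) / (7) = 1.286
  q = (3 - (2.2)·1.286) / (5.2) = 0.033
Residual b − A·x = (0.097, -0.001)

0.097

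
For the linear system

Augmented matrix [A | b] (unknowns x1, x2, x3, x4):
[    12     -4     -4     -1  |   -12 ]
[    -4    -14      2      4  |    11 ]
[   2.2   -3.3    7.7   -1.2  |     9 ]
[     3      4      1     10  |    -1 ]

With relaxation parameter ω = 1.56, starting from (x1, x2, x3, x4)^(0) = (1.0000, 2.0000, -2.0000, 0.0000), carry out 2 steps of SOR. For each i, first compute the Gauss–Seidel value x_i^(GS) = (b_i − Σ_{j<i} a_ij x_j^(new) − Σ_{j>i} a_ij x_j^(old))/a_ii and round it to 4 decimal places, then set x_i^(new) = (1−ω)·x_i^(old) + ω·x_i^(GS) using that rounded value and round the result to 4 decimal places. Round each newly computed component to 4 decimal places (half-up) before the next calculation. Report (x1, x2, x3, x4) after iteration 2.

(0.2517, 0.9893, 1.2693, -1.9709)

Iteration 1:
  x1: GS value = (-12 - (-4)·2.0000 - (-4)·-2.0000 - (-1)·0.0000) / (12) = -1.0000;  x1 ← (1−ω)·1.0000 + ω·-1.0000 = -2.1200
  x2: GS value = (11 - (-4)·-2.1200 - (2)·-2.0000 - (4)·0.0000) / (-14) = -0.4657;  x2 ← (1−ω)·2.0000 + ω·-0.4657 = -1.8465
  x3: GS value = (9 - (2.2)·-2.1200 - (-3.3)·-1.8465 - (-1.2)·0.0000) / (7.7) = 0.9832;  x3 ← (1−ω)·-2.0000 + ω·0.9832 = 2.6538
  x4: GS value = (-1 - (3)·-2.1200 - (4)·-1.8465 - (1)·2.6538) / (10) = 1.0092;  x4 ← (1−ω)·0.0000 + ω·1.0092 = 1.5744
Iteration 2:
  x1: GS value = (-12 - (-4)·-1.8465 - (-4)·2.6538 - (-1)·1.5744) / (12) = -0.5997;  x1 ← (1−ω)·-2.1200 + ω·-0.5997 = 0.2517
  x2: GS value = (11 - (-4)·0.2517 - (2)·2.6538 - (4)·1.5744) / (-14) = -0.0287;  x2 ← (1−ω)·-1.8465 + ω·-0.0287 = 0.9893
  x3: GS value = (9 - (2.2)·0.2517 - (-3.3)·0.9893 - (-1.2)·1.5744) / (7.7) = 1.7663;  x3 ← (1−ω)·2.6538 + ω·1.7663 = 1.2693
  x4: GS value = (-1 - (3)·0.2517 - (4)·0.9893 - (1)·1.2693) / (10) = -0.6982;  x4 ← (1−ω)·1.5744 + ω·-0.6982 = -1.9709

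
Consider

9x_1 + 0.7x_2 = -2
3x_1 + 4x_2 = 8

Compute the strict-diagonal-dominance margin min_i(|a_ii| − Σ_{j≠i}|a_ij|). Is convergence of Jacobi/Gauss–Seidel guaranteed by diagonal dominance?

row 1: |9| − (0.7) = 8.3
row 2: |4| − (3) = 1
minimum over rows = 1 → strictly diagonally dominant (convergence guaranteed)

1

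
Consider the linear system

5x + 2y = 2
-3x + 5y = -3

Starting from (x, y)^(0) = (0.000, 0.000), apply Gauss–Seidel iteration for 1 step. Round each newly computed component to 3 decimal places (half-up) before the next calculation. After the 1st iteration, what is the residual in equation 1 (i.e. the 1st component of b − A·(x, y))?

Iteration 1:
  x = (2 - (2)·0.000) / (5) = 0.400
  y = (-3 - (-3)·0.400) / (5) = -0.360
Residual b − A·x = (0.720, 0.000)

0.720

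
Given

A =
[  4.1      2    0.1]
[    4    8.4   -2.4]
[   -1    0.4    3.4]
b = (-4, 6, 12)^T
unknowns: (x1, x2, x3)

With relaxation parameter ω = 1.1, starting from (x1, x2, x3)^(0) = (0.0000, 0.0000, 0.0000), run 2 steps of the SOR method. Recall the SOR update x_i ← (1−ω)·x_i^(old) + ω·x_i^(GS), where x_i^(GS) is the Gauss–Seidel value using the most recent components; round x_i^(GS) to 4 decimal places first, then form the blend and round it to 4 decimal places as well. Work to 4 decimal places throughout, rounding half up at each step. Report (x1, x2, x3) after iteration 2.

(-1.7792, 2.6391, 2.6291)

Iteration 1:
  x1: GS value = (-4 - (2)·0.0000 - (0.1)·0.0000) / (4.1) = -0.9756;  x1 ← (1−ω)·0.0000 + ω·-0.9756 = -1.0732
  x2: GS value = (6 - (4)·-1.0732 - (-2.4)·0.0000) / (8.4) = 1.2253;  x2 ← (1−ω)·0.0000 + ω·1.2253 = 1.3478
  x3: GS value = (12 - (-1)·-1.0732 - (0.4)·1.3478) / (3.4) = 3.0552;  x3 ← (1−ω)·0.0000 + ω·3.0552 = 3.3607
Iteration 2:
  x1: GS value = (-4 - (2)·1.3478 - (0.1)·3.3607) / (4.1) = -1.7150;  x1 ← (1−ω)·-1.0732 + ω·-1.7150 = -1.7792
  x2: GS value = (6 - (4)·-1.7792 - (-2.4)·3.3607) / (8.4) = 2.5217;  x2 ← (1−ω)·1.3478 + ω·2.5217 = 2.6391
  x3: GS value = (12 - (-1)·-1.7792 - (0.4)·2.6391) / (3.4) = 2.6956;  x3 ← (1−ω)·3.3607 + ω·2.6956 = 2.6291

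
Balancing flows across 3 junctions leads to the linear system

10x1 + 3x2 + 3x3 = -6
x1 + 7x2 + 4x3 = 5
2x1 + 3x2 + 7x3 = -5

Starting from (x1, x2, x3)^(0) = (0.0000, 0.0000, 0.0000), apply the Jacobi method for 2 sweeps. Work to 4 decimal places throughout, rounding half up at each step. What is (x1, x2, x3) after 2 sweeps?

Iteration 1:
  x1 = (-6 - (3)·0.0000 - (3)·0.0000) / (10) = -0.6000
  x2 = (5 - (1)·0.0000 - (4)·0.0000) / (7) = 0.7143
  x3 = (-5 - (2)·0.0000 - (3)·0.0000) / (7) = -0.7143
Iteration 2:
  x1 = (-6 - (3)·0.7143 - (3)·-0.7143) / (10) = -0.6000
  x2 = (5 - (1)·-0.6000 - (4)·-0.7143) / (7) = 1.2082
  x3 = (-5 - (2)·-0.6000 - (3)·0.7143) / (7) = -0.8490

(-0.6000, 1.2082, -0.8490)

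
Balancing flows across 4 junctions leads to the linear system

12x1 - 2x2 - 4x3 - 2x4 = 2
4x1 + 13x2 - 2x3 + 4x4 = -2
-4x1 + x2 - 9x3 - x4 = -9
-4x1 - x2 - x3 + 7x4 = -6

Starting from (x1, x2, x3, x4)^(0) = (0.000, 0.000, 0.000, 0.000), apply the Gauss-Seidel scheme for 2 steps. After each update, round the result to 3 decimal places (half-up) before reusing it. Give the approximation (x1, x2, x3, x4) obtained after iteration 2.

(0.323, 0.089, 0.940, -0.526)

Iteration 1:
  x1 = (2 - (-2)·0.000 - (-4)·0.000 - (-2)·0.000) / (12) = 0.167
  x2 = (-2 - (4)·0.167 - (-2)·0.000 - (4)·0.000) / (13) = -0.205
  x3 = (-9 - (-4)·0.167 - (1)·-0.205 - (-1)·0.000) / (-9) = 0.903
  x4 = (-6 - (-4)·0.167 - (-1)·-0.205 - (-1)·0.903) / (7) = -0.662
Iteration 2:
  x1 = (2 - (-2)·-0.205 - (-4)·0.903 - (-2)·-0.662) / (12) = 0.323
  x2 = (-2 - (4)·0.323 - (-2)·0.903 - (4)·-0.662) / (13) = 0.089
  x3 = (-9 - (-4)·0.323 - (1)·0.089 - (-1)·-0.662) / (-9) = 0.940
  x4 = (-6 - (-4)·0.323 - (-1)·0.089 - (-1)·0.940) / (7) = -0.526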